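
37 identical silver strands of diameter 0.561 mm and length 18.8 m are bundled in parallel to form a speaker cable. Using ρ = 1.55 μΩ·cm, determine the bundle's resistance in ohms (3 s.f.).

ρ = 1.55 μΩ·cm = 1.55×10^-8 Ω·m
A_strand = π(2.8050e-04 m)² = 2.472e-07 m²
R_strand = ρL/A = (1.55×10^-8)(18.8)/(2.472e-07) = 1.179 Ω
R_total = R_strand/N = 1.179/37 = 0.0319 Ω

0.0319 Ω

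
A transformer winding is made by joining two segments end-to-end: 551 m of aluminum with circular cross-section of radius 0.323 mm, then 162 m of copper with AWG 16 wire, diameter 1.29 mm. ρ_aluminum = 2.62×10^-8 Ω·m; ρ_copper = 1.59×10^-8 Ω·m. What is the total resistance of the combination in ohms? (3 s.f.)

Segment 1: A = πr² = π(3.2300e-04 m)² = 3.278e-07 m²
R₁ = ρL/A = (2.62×10^-8)(551)/(3.278e-07) = 44.05 Ω
Segment 2: A = π(1.29/2 mm)² = π(6.4500e-04 m)² = 1.307e-06 m²
R₂ = (1.59×10^-8)(162)/(1.307e-06) = 1.971 Ω
R = R₁ + R₂ = 46.0 Ω

46.0 Ω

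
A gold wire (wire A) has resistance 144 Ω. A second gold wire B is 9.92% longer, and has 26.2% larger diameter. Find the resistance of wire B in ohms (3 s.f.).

99.4 Ω

R ∝ L/d², so R_B/R_A = (1 + 9.92/100) × (1 + 26.2/100)⁻²
= 1.099 × 0.6279 = 0.6902
R_B = 0.6902 × 144 = 99.4 Ω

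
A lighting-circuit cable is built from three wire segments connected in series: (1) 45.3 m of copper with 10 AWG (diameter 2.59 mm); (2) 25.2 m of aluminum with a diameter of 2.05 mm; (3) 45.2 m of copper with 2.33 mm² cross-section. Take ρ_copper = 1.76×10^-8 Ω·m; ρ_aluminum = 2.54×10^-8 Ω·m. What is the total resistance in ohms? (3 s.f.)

0.687 Ω

Seg 1: A = π(2.59/2 mm)² = π(1.2950e-03 m)² = 5.269e-06 m²
R_1 = (1.76×10^-8)(45.3)/(5.269e-06) = 0.1513 Ω
Seg 2: A = π(d/2)² = π(1.0250e-03 m)² = 3.301e-06 m²
R_2 = (2.54×10^-8)(25.2)/(3.301e-06) = 0.1939 Ω
Seg 3: A = 2.33 mm² = 2.330e-06 m²
R_3 = (1.76×10^-8)(45.2)/(2.330e-06) = 0.3414 Ω
R_total = R_1 + R_2 + R_3 = 0.687 Ω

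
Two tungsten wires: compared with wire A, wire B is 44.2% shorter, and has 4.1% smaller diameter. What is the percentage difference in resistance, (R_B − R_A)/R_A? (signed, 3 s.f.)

-39.3%

R ∝ L/d², so R_B/R_A = (1 − 44.2/100) × (1 − 4.1/100)⁻²
= 0.558 × 1.087 = 0.6067
(R_B − R_A)/R_A = 0.6067 − 1 = -39.3%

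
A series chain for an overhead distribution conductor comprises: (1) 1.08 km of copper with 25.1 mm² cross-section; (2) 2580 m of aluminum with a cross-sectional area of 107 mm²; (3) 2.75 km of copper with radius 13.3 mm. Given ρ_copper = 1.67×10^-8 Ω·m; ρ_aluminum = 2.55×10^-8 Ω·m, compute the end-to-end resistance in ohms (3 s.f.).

Seg 1: A = 25.1 mm² = 2.510e-05 m²
R_1 = (1.67×10^-8)(1080)/(2.510e-05) = 0.7186 Ω
Seg 2: A = 107 mm² = 1.070e-04 m²
R_2 = (2.55×10^-8)(2580)/(1.070e-04) = 0.6149 Ω
Seg 3: A = πr² = π(1.3300e-02 m)² = 5.557e-04 m²
R_3 = (1.67×10^-8)(2750)/(5.557e-04) = 0.08264 Ω
R_total = R_1 + R_2 + R_3 = 1.42 Ω

1.42 Ω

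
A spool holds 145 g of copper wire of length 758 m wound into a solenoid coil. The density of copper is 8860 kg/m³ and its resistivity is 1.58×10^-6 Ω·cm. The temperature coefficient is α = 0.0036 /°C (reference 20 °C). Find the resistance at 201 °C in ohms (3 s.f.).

916 Ω

ρ = 1.58×10^-6 Ω·cm = 1.58×10^-8 Ω·m
A = m/(density·L) = 0.145/(8860×758) = 2.1591e-08 m²
R = ρL/A = (1.58×10^-8)(758)/(2.1591e-08) = 554.7 Ω
R(201 °C) = 554.7 × (1 + 0.0036×181) = 916 Ω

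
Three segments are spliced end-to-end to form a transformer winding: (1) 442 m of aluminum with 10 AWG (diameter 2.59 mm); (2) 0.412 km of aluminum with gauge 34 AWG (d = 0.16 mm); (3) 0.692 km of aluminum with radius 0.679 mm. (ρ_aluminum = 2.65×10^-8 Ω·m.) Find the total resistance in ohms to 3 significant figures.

558 Ω

Seg 1: A = π(2.59/2 mm)² = π(1.2950e-03 m)² = 5.269e-06 m²
R_1 = (2.65×10^-8)(442)/(5.269e-06) = 2.223 Ω
Seg 2: A = π(0.16/2 mm)² = π(8.0000e-05 m)² = 2.011e-08 m²
R_2 = (2.65×10^-8)(412)/(2.011e-08) = 543 Ω
Seg 3: A = πr² = π(6.7900e-04 m)² = 1.448e-06 m²
R_3 = (2.65×10^-8)(692)/(1.448e-06) = 12.66 Ω
R_total = R_1 + R_2 + R_3 = 558 Ω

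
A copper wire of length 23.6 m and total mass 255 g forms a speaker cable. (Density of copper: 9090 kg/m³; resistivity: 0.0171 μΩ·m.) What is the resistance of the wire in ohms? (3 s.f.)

ρ = 0.0171 μΩ·m = 1.71×10^-8 Ω·m
A = m/(density·L) = 0.255/(9090×23.6) = 1.1887e-06 m²
R = ρL/A = (1.71×10^-8)(23.6)/(1.1887e-06) = 0.340 Ω

0.340 Ω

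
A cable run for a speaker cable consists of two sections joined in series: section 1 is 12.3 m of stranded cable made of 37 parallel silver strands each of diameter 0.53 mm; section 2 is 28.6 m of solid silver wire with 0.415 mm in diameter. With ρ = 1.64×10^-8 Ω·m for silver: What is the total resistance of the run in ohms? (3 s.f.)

Section 1: A_strand = π(2.6500e-04)² = 2.206e-07 m²; R₁ = ρL/(N·A_s) = (1.64×10^-8)(12.3)/(37×2.206e-07) = 0.02471 Ω
Section 2: A = π(d/2)² = π(2.0750e-04 m)² = 1.353e-07 m²
R₂ = (1.64×10^-8)(28.6)/(1.353e-07) = 3.468 Ω
R = R₁ + R₂ = 3.49 Ω

3.49 Ω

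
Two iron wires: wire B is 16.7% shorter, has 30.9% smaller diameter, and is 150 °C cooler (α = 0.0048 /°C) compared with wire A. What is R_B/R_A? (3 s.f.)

0.488

R ∝ ρL/d² with ρ ∝ (1+αΔT), so R_B/R_A = (1 − 16.7/100) × (1 − 30.9/100)⁻² × (1 − 0.0048×150)
= 0.833 × 2.094 × 0.28 = 0.488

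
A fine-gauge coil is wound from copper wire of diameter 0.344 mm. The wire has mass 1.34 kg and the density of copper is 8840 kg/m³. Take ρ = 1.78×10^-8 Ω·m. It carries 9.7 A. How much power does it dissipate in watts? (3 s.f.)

29400 W

A = π(d/2)² = π(1.7200e-04 m)² = 9.2941e-08 m²
L = m/(density·A) = 1.34/(8840×9.2941e-08) = 1631 m
R = ρL/A = (1.78×10^-8)(1631)/(9.2941e-08) = 312.4 Ω
P = I²R = (9.7)² × 312.4 = 29400 W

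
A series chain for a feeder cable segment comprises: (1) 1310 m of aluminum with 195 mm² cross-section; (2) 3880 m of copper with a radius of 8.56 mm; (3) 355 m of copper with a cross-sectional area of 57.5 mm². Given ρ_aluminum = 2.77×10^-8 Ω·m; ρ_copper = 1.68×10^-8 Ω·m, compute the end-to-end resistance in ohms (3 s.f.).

Seg 1: A = 195 mm² = 1.950e-04 m²
R_1 = (2.77×10^-8)(1310)/(1.950e-04) = 0.1861 Ω
Seg 2: A = πr² = π(8.5600e-03 m)² = 2.302e-04 m²
R_2 = (1.68×10^-8)(3880)/(2.302e-04) = 0.2832 Ω
Seg 3: A = 57.5 mm² = 5.750e-05 m²
R_3 = (1.68×10^-8)(355)/(5.750e-05) = 0.1037 Ω
R_total = R_1 + R_2 + R_3 = 0.573 Ω

0.573 Ω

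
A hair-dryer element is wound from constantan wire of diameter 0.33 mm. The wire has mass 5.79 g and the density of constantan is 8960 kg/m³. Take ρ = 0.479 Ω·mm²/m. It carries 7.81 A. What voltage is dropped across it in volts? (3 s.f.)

330 V

ρ = 0.479 Ω·mm²/m = 4.79×10^-7 Ω·m
A = π(d/2)² = π(1.6500e-04 m)² = 8.5530e-08 m²
L = m/(density·A) = 0.00579/(8960×8.5530e-08) = 7.555 m
R = ρL/A = (4.79×10^-7)(7.555)/(8.5530e-08) = 42.31 Ω
V = IR = 7.81 × 42.31 = 330 V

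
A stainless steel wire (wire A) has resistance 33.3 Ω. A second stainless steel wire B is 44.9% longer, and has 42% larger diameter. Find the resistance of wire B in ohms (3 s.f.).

23.9 Ω

R ∝ L/d², so R_B/R_A = (1 + 44.9/100) × (1 + 42/100)⁻²
= 1.449 × 0.4959 = 0.7186
R_B = 0.7186 × 33.3 = 23.9 Ω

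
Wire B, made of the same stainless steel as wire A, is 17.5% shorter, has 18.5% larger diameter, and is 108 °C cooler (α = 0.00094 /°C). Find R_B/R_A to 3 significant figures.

0.528

R ∝ ρL/d² with ρ ∝ (1+αΔT), so R_B/R_A = (1 − 17.5/100) × (1 + 18.5/100)⁻² × (1 − 0.00094×108)
= 0.825 × 0.7121 × 0.8985 = 0.528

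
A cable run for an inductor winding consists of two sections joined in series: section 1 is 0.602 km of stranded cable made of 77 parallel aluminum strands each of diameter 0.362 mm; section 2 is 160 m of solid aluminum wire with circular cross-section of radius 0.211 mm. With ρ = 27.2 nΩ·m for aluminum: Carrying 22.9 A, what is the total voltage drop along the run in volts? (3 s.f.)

ρ = 27.2 nΩ·m = 2.72×10^-8 Ω·m
Section 1: A_strand = π(1.8100e-04)² = 1.029e-07 m²; R₁ = ρL/(N·A_s) = (2.72×10^-8)(602)/(77×1.029e-07) = 2.066 Ω
Section 2: A = πr² = π(2.1100e-04 m)² = 1.399e-07 m²
R₂ = (2.72×10^-8)(160)/(1.399e-07) = 31.12 Ω
R = R₁ + R₂ = 33.18 Ω
V = IR = 22.9 × 33.18 = 760 V

760 V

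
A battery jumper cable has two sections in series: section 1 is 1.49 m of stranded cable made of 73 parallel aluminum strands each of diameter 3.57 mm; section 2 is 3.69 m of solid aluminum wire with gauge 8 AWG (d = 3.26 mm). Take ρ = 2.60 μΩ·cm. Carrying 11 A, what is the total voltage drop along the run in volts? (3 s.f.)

ρ = 2.60 μΩ·cm = 2.60×10^-8 Ω·m
Section 1: A_strand = π(1.7850e-03)² = 1.001e-05 m²; R₁ = ρL/(N·A_s) = (2.60×10^-8)(1.49)/(73×1.001e-05) = 5.302×10^-5 Ω
Section 2: A = π(3.26/2 mm)² = π(1.6300e-03 m)² = 8.347e-06 m²
R₂ = (2.60×10^-8)(3.69)/(8.347e-06) = 0.01149 Ω
R = R₁ + R₂ = 0.01155 Ω
V = IR = 11 × 0.01155 = 0.127 V

0.127 V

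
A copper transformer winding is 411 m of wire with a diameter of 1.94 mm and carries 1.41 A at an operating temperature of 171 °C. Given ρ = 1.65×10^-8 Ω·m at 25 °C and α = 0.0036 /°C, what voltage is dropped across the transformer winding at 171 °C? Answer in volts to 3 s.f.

A = π(d/2)² = π(9.7000e-04 m)² = 2.956e-06 m²
R₍25₎ = ρL/A = (1.65×10^-8)(411)/(2.956e-06) = 2.294 Ω
R₍171₎ = R₍25₎(1 + αΔT) = 2.294 × (1 + 0.0036×146) = 3.5 Ω
V = IR = 1.41 × 3.5 = 4.94 V

4.94 V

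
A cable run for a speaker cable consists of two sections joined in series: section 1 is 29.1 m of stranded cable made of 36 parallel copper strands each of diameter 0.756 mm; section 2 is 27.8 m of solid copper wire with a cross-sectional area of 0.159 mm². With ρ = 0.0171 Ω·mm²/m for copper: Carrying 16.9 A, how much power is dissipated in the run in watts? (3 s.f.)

ρ = 0.0171 Ω·mm²/m = 1.71×10^-8 Ω·m
Section 1: A_strand = π(3.7800e-04)² = 4.489e-07 m²; R₁ = ρL/(N·A_s) = (1.71×10^-8)(29.1)/(36×4.489e-07) = 0.03079 Ω
Section 2: A = 0.159 mm² = 1.590e-07 m²
R₂ = (1.71×10^-8)(27.8)/(1.590e-07) = 2.99 Ω
R = R₁ + R₂ = 3.021 Ω
P = I²R = (16.9)² × 3.021 = 863 W

863 W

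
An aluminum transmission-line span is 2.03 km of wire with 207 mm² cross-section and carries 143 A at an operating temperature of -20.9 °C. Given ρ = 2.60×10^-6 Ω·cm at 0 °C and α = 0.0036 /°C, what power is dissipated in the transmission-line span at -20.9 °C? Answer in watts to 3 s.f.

ρ = 2.60×10^-6 Ω·cm = 2.60×10^-8 Ω·m
A = 207 mm² = 2.070e-04 m²
R₍0₎ = ρL/A = (2.60×10^-8)(2030)/(2.070e-04) = 0.255 Ω
R₍-20.9₎ = R₍0₎(1 + αΔT) = 0.255 × (1 + 0.0036×-20.9) = 0.2358 Ω
P = I²R = (143)² × 0.2358 = 4820 W

4820 W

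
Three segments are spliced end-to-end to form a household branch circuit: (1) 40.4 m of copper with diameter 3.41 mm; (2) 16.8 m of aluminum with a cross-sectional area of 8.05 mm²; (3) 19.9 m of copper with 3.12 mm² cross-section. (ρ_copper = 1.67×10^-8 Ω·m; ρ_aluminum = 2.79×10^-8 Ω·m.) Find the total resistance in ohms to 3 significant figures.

0.239 Ω

Seg 1: A = π(d/2)² = π(1.7050e-03 m)² = 9.133e-06 m²
R_1 = (1.67×10^-8)(40.4)/(9.133e-06) = 0.07388 Ω
Seg 2: A = 8.05 mm² = 8.050e-06 m²
R_2 = (2.79×10^-8)(16.8)/(8.050e-06) = 0.05823 Ω
Seg 3: A = 3.12 mm² = 3.120e-06 m²
R_3 = (1.67×10^-8)(19.9)/(3.120e-06) = 0.1065 Ω
R_total = R_1 + R_2 + R_3 = 0.239 Ω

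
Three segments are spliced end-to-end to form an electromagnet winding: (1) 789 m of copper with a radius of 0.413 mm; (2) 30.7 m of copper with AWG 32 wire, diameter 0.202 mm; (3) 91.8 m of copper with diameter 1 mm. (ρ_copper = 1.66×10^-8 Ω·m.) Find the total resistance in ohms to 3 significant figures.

Seg 1: A = πr² = π(4.1300e-04 m)² = 5.359e-07 m²
R_1 = (1.66×10^-8)(789)/(5.359e-07) = 24.44 Ω
Seg 2: A = π(0.202/2 mm)² = π(1.0100e-04 m)² = 3.205e-08 m²
R_2 = (1.66×10^-8)(30.7)/(3.205e-08) = 15.9 Ω
Seg 3: A = π(d/2)² = π(5.0000e-04 m)² = 7.854e-07 m²
R_3 = (1.66×10^-8)(91.8)/(7.854e-07) = 1.94 Ω
R_total = R_1 + R_2 + R_3 = 42.3 Ω

42.3 Ω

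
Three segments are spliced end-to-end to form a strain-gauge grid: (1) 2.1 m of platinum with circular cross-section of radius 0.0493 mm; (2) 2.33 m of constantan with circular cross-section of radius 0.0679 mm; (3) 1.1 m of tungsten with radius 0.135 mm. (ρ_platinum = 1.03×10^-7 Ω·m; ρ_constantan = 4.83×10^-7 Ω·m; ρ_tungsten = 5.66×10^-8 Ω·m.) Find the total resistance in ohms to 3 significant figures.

107 Ω

Seg 1: A = πr² = π(4.9300e-05 m)² = 7.636e-09 m²
R_1 = (1.03×10^-7)(2.1)/(7.636e-09) = 28.33 Ω
Seg 2: A = πr² = π(6.7900e-05 m)² = 1.448e-08 m²
R_2 = (4.83×10^-7)(2.33)/(1.448e-08) = 77.7 Ω
Seg 3: A = πr² = π(1.3500e-04 m)² = 5.726e-08 m²
R_3 = (5.66×10^-8)(1.1)/(5.726e-08) = 1.087 Ω
R_total = R_1 + R_2 + R_3 = 107 Ω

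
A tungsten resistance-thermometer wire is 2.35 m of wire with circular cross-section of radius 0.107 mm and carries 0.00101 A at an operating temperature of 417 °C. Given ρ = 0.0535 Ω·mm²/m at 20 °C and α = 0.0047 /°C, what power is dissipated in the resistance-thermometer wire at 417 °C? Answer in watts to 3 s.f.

ρ = 0.0535 Ω·mm²/m = 5.35×10^-8 Ω·m
A = πr² = π(1.0700e-04 m)² = 3.597e-08 m²
R₍20₎ = ρL/A = (5.35×10^-8)(2.35)/(3.597e-08) = 3.495 Ω
R₍417₎ = R₍20₎(1 + αΔT) = 3.495 × (1 + 0.0047×397) = 10.02 Ω
P = I²R = (0.00101)² × 10.02 = 1.02×10^-5 W

1.02×10^-5 W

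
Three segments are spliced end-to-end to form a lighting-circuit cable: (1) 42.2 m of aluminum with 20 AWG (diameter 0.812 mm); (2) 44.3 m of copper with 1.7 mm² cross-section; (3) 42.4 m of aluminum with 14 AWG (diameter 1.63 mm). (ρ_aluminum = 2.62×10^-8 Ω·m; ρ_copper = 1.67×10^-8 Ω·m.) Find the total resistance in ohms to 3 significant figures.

Seg 1: A = π(0.812/2 mm)² = π(4.0600e-04 m)² = 5.178e-07 m²
R_1 = (2.62×10^-8)(42.2)/(5.178e-07) = 2.135 Ω
Seg 2: A = 1.7 mm² = 1.700e-06 m²
R_2 = (1.67×10^-8)(44.3)/(1.700e-06) = 0.4352 Ω
Seg 3: A = π(1.63/2 mm)² = π(8.1500e-04 m)² = 2.087e-06 m²
R_3 = (2.62×10^-8)(42.4)/(2.087e-06) = 0.5324 Ω
R_total = R_1 + R_2 + R_3 = 3.10 Ω

3.10 Ω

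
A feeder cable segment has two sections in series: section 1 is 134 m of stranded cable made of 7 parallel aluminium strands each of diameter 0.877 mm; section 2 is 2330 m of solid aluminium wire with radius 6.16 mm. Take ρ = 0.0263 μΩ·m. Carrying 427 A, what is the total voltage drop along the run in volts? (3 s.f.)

575 V

ρ = 0.0263 μΩ·m = 2.63×10^-8 Ω·m
Section 1: A_strand = π(4.3850e-04)² = 6.041e-07 m²; R₁ = ρL/(N·A_s) = (2.63×10^-8)(134)/(7×6.041e-07) = 0.8334 Ω
Section 2: A = πr² = π(6.1600e-03 m)² = 1.192e-04 m²
R₂ = (2.63×10^-8)(2330)/(1.192e-04) = 0.514 Ω
R = R₁ + R₂ = 1.347 Ω
V = IR = 427 × 1.347 = 575 V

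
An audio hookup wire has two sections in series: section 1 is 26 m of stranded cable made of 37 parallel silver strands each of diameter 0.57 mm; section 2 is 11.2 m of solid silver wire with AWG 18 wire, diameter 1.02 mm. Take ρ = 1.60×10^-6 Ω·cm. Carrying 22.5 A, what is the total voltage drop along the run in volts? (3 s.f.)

5.93 V

ρ = 1.60×10^-6 Ω·cm = 1.60×10^-8 Ω·m
Section 1: A_strand = π(2.8500e-04)² = 2.552e-07 m²; R₁ = ρL/(N·A_s) = (1.60×10^-8)(26)/(37×2.552e-07) = 0.04406 Ω
Section 2: A = π(1.02/2 mm)² = π(5.1000e-04 m)² = 8.171e-07 m²
R₂ = (1.60×10^-8)(11.2)/(8.171e-07) = 0.2193 Ω
R = R₁ + R₂ = 0.2634 Ω
V = IR = 22.5 × 0.2634 = 5.93 V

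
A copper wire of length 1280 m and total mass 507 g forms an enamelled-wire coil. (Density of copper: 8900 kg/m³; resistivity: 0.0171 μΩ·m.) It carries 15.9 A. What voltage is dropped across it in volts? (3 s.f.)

ρ = 0.0171 μΩ·m = 1.71×10^-8 Ω·m
A = m/(density·L) = 0.507/(8900×1280) = 4.4505e-08 m²
R = ρL/A = (1.71×10^-8)(1280)/(4.4505e-08) = 491.8 Ω
V = IR = 15.9 × 491.8 = 7820 V

7820 V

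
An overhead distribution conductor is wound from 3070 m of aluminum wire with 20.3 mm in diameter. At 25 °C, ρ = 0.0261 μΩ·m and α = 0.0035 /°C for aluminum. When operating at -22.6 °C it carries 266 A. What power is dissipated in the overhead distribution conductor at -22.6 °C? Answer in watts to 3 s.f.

14600 W

ρ = 0.0261 μΩ·m = 2.61×10^-8 Ω·m
A = π(d/2)² = π(1.0150e-02 m)² = 3.237e-04 m²
R₍25₎ = ρL/A = (2.61×10^-8)(3070)/(3.237e-04) = 0.2476 Ω
R₍-22.6₎ = R₍25₎(1 + αΔT) = 0.2476 × (1 + 0.0035×-47.6) = 0.2063 Ω
P = I²R = (266)² × 0.2063 = 14600 W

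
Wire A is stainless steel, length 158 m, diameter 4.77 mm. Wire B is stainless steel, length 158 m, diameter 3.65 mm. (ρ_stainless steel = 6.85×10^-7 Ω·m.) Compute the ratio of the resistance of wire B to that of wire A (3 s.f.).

R ∝ ρL/d², so R_B/R_A = (d_A/d_B)²
= (4.77/3.65)² = 1.71

1.71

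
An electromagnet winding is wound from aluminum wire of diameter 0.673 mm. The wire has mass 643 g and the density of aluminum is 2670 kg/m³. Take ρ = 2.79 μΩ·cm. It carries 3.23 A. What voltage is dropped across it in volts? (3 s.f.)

ρ = 2.79 μΩ·cm = 2.79×10^-8 Ω·m
A = π(d/2)² = π(3.3650e-04 m)² = 3.5573e-07 m²
L = m/(density·A) = 0.643/(2670×3.5573e-07) = 677 m
R = ρL/A = (2.79×10^-8)(677)/(3.5573e-07) = 53.1 Ω
V = IR = 3.23 × 53.1 = 172 V

172 V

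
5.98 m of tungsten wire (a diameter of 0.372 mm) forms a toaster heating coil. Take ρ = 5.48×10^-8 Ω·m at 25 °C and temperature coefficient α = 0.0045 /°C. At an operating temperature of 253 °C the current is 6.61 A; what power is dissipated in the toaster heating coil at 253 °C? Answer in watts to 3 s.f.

267 W

A = π(d/2)² = π(1.8600e-04 m)² = 1.087e-07 m²
R₍25₎ = ρL/A = (5.48×10^-8)(5.98)/(1.087e-07) = 3.015 Ω
R₍253₎ = R₍25₎(1 + αΔT) = 3.015 × (1 + 0.0045×228) = 6.109 Ω
P = I²R = (6.61)² × 6.109 = 267 W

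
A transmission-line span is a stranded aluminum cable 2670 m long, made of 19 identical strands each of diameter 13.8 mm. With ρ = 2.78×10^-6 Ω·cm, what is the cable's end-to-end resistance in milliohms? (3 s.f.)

26.1 mΩ

ρ = 2.78×10^-6 Ω·cm = 2.78×10^-8 Ω·m
A_strand = π(6.9000e-03 m)² = 1.496e-04 m²
R_strand = ρL/A = (2.78×10^-8)(2670)/(1.496e-04) = 0.4963 Ω
R_total = R_strand/N = 0.4963/19 = 26.1 mΩ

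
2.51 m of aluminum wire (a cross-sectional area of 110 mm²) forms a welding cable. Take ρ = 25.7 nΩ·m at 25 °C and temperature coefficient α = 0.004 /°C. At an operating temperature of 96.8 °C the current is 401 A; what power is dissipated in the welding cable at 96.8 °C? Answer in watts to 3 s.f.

ρ = 25.7 nΩ·m = 2.57×10^-8 Ω·m
A = 110 mm² = 1.100e-04 m²
R₍25₎ = ρL/A = (2.57×10^-8)(2.51)/(1.100e-04) = 5.864×10^-4 Ω
R₍96.8₎ = R₍25₎(1 + αΔT) = 5.864×10^-4 × (1 + 0.004×71.8) = 7.548×10^-4 Ω
P = I²R = (401)² × 7.548×10^-4 = 121 W

121 W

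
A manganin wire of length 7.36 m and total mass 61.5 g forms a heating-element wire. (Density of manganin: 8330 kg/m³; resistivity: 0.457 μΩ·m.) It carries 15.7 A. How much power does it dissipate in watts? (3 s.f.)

826 W

ρ = 0.457 μΩ·m = 4.57×10^-7 Ω·m
A = m/(density·L) = 0.0615/(8330×7.36) = 1.0031e-06 m²
R = ρL/A = (4.57×10^-7)(7.36)/(1.0031e-06) = 3.353 Ω
P = I²R = (15.7)² × 3.353 = 826 W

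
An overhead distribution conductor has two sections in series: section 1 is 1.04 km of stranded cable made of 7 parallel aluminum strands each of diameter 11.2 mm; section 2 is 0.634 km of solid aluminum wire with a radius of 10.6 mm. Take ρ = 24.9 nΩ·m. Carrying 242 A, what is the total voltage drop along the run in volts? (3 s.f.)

ρ = 24.9 nΩ·m = 2.49×10^-8 Ω·m
Section 1: A_strand = π(5.6000e-03)² = 9.852e-05 m²; R₁ = ρL/(N·A_s) = (2.49×10^-8)(1040)/(7×9.852e-05) = 0.03755 Ω
Section 2: A = πr² = π(1.0600e-02 m)² = 3.530e-04 m²
R₂ = (2.49×10^-8)(634)/(3.530e-04) = 0.04472 Ω
R = R₁ + R₂ = 0.08227 Ω
V = IR = 242 × 0.08227 = 19.9 V

19.9 V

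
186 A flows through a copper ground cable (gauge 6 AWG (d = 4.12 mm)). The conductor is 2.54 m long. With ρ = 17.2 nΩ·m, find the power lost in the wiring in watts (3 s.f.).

113 W

ρ = 17.2 nΩ·m = 1.72×10^-8 Ω·m
A = π(4.12/2 mm)² = π(2.0600e-03 m)² = 1.333e-05 m²
R = ρL/A = (1.72×10^-8)(2.54)/(1.333e-05) = 0.003277 Ω
P = I²R = (186)² × 0.003277 = 113 W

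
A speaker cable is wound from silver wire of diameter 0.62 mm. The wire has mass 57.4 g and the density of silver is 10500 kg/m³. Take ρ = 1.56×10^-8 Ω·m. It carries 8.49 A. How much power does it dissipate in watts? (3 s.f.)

67.4 W

A = π(d/2)² = π(3.1000e-04 m)² = 3.0191e-07 m²
L = m/(density·A) = 0.0574/(10500×3.0191e-07) = 18.11 m
R = ρL/A = (1.56×10^-8)(18.11)/(3.0191e-07) = 0.9356 Ω
P = I²R = (8.49)² × 0.9356 = 67.4 W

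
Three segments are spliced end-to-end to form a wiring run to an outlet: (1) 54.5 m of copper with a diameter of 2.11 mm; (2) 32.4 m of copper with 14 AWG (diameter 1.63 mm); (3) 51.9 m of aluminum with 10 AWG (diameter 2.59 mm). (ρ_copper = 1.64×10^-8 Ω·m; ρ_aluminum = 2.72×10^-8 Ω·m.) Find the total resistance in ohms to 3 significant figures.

0.778 Ω

Seg 1: A = π(d/2)² = π(1.0550e-03 m)² = 3.497e-06 m²
R_1 = (1.64×10^-8)(54.5)/(3.497e-06) = 0.2556 Ω
Seg 2: A = π(1.63/2 mm)² = π(8.1500e-04 m)² = 2.087e-06 m²
R_2 = (1.64×10^-8)(32.4)/(2.087e-06) = 0.2546 Ω
Seg 3: A = π(2.59/2 mm)² = π(1.2950e-03 m)² = 5.269e-06 m²
R_3 = (2.72×10^-8)(51.9)/(5.269e-06) = 0.2679 Ω
R_total = R_1 + R_2 + R_3 = 0.778 Ω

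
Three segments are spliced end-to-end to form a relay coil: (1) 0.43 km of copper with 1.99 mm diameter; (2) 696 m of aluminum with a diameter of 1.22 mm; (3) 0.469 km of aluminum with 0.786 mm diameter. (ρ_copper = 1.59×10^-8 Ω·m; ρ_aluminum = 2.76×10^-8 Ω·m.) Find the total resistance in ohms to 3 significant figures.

Seg 1: A = π(d/2)² = π(9.9500e-04 m)² = 3.110e-06 m²
R_1 = (1.59×10^-8)(430)/(3.110e-06) = 2.198 Ω
Seg 2: A = π(d/2)² = π(6.1000e-04 m)² = 1.169e-06 m²
R_2 = (2.76×10^-8)(696)/(1.169e-06) = 16.43 Ω
Seg 3: A = π(d/2)² = π(3.9300e-04 m)² = 4.852e-07 m²
R_3 = (2.76×10^-8)(469)/(4.852e-07) = 26.68 Ω
R_total = R_1 + R_2 + R_3 = 45.3 Ω

45.3 Ω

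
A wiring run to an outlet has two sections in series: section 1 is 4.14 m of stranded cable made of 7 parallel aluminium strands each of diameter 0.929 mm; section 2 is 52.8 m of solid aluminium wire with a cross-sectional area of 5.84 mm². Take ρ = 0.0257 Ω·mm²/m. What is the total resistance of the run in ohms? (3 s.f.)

ρ = 0.0257 Ω·mm²/m = 2.57×10^-8 Ω·m
Section 1: A_strand = π(4.6450e-04)² = 6.778e-07 m²; R₁ = ρL/(N·A_s) = (2.57×10^-8)(4.14)/(7×6.778e-07) = 0.02242 Ω
Section 2: A = 5.84 mm² = 5.840e-06 m²
R₂ = (2.57×10^-8)(52.8)/(5.840e-06) = 0.2324 Ω
R = R₁ + R₂ = 0.255 Ω

0.255 Ω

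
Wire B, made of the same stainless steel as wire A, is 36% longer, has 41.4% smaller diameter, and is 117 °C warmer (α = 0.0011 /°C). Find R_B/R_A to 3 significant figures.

R ∝ ρL/d² with ρ ∝ (1+αΔT), so R_B/R_A = (1 + 36/100) × (1 − 41.4/100)⁻² × (1 + 0.0011×117)
= 1.36 × 2.912 × 1.129 = 4.47

4.47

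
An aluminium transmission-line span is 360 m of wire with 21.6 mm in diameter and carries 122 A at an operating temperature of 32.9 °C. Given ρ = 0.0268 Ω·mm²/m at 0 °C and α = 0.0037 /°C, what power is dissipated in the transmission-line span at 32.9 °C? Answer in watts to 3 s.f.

ρ = 0.0268 Ω·mm²/m = 2.68×10^-8 Ω·m
A = π(d/2)² = π(1.0800e-02 m)² = 3.664e-04 m²
R₍0₎ = ρL/A = (2.68×10^-8)(360)/(3.664e-04) = 0.02633 Ω
R₍32.9₎ = R₍0₎(1 + αΔT) = 0.02633 × (1 + 0.0037×32.9) = 0.02953 Ω
P = I²R = (122)² × 0.02953 = 440 W

440 W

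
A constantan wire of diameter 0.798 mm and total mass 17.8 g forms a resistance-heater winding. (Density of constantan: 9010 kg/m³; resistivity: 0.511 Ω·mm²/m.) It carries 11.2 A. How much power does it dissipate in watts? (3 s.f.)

506 W

ρ = 0.511 Ω·mm²/m = 5.11×10^-7 Ω·m
A = π(d/2)² = π(3.9900e-04 m)² = 5.0014e-07 m²
L = m/(density·A) = 0.0178/(9010×5.0014e-07) = 3.95 m
R = ρL/A = (5.11×10^-7)(3.95)/(5.0014e-07) = 4.036 Ω
P = I²R = (11.2)² × 4.036 = 506 W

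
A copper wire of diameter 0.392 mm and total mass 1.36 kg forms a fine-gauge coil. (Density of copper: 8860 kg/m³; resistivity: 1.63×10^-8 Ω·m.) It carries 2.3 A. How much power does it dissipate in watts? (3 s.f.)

A = π(d/2)² = π(1.9600e-04 m)² = 1.2069e-07 m²
L = m/(density·A) = 1.36/(8860×1.2069e-07) = 1272 m
R = ρL/A = (1.63×10^-8)(1272)/(1.2069e-07) = 171.8 Ω
P = I²R = (2.3)² × 171.8 = 909 W

909 W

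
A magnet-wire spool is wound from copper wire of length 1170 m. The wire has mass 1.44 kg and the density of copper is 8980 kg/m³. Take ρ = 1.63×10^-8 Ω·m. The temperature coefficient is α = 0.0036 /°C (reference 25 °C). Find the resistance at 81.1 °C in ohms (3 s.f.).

A = m/(density·L) = 1.44/(8980×1170) = 1.3706e-07 m²
R = ρL/A = (1.63×10^-8)(1170)/(1.3706e-07) = 139.1 Ω
R(81.1 °C) = 139.1 × (1 + 0.0036×56.1) = 167 Ω

167 Ω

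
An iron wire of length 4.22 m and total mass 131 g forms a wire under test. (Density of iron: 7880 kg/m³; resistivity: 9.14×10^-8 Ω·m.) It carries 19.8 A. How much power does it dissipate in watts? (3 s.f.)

38.4 W

A = m/(density·L) = 0.131/(7880×4.22) = 3.9394e-06 m²
R = ρL/A = (9.14×10^-8)(4.22)/(3.9394e-06) = 0.09791 Ω
P = I²R = (19.8)² × 0.09791 = 38.4 W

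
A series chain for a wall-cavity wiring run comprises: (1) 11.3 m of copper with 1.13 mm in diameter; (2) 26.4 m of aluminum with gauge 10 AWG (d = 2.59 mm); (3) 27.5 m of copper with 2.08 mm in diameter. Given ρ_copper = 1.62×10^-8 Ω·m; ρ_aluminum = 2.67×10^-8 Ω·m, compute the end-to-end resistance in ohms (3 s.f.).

Seg 1: A = π(d/2)² = π(5.6500e-04 m)² = 1.003e-06 m²
R_1 = (1.62×10^-8)(11.3)/(1.003e-06) = 0.1825 Ω
Seg 2: A = π(2.59/2 mm)² = π(1.2950e-03 m)² = 5.269e-06 m²
R_2 = (2.67×10^-8)(26.4)/(5.269e-06) = 0.1338 Ω
Seg 3: A = π(d/2)² = π(1.0400e-03 m)² = 3.398e-06 m²
R_3 = (1.62×10^-8)(27.5)/(3.398e-06) = 0.1311 Ω
R_total = R_1 + R_2 + R_3 = 0.447 Ω

0.447 Ω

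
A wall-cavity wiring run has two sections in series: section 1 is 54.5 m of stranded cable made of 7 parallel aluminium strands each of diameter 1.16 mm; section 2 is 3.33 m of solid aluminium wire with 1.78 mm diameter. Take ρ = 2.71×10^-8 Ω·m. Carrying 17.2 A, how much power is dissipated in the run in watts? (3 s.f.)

69.8 W

Section 1: A_strand = π(5.8000e-04)² = 1.057e-06 m²; R₁ = ρL/(N·A_s) = (2.71×10^-8)(54.5)/(7×1.057e-06) = 0.1996 Ω
Section 2: A = π(d/2)² = π(8.9000e-04 m)² = 2.488e-06 m²
R₂ = (2.71×10^-8)(3.33)/(2.488e-06) = 0.03626 Ω
R = R₁ + R₂ = 0.2359 Ω
P = I²R = (17.2)² × 0.2359 = 69.8 W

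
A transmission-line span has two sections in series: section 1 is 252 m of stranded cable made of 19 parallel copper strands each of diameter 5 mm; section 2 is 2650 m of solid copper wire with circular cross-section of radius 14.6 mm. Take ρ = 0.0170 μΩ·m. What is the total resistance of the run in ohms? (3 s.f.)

0.0788 Ω

ρ = 0.0170 μΩ·m = 1.70×10^-8 Ω·m
Section 1: A_strand = π(2.5000e-03)² = 1.963e-05 m²; R₁ = ρL/(N·A_s) = (1.70×10^-8)(252)/(19×1.963e-05) = 0.01148 Ω
Section 2: A = πr² = π(1.4600e-02 m)² = 6.697e-04 m²
R₂ = (1.70×10^-8)(2650)/(6.697e-04) = 0.06727 Ω
R = R₁ + R₂ = 0.0788 Ω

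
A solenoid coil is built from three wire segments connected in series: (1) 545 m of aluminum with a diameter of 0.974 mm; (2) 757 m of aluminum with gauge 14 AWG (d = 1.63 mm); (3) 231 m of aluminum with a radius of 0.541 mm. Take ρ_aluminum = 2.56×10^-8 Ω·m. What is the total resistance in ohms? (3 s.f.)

Seg 1: A = π(d/2)² = π(4.8700e-04 m)² = 7.451e-07 m²
R_1 = (2.56×10^-8)(545)/(7.451e-07) = 18.73 Ω
Seg 2: A = π(1.63/2 mm)² = π(8.1500e-04 m)² = 2.087e-06 m²
R_2 = (2.56×10^-8)(757)/(2.087e-06) = 9.287 Ω
Seg 3: A = πr² = π(5.4100e-04 m)² = 9.195e-07 m²
R_3 = (2.56×10^-8)(231)/(9.195e-07) = 6.431 Ω
R_total = R_1 + R_2 + R_3 = 34.4 Ω

34.4 Ω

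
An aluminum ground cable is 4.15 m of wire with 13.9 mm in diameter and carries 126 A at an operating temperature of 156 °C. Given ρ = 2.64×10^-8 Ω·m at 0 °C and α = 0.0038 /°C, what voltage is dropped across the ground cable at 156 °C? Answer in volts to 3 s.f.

0.145 V

A = π(d/2)² = π(6.9500e-03 m)² = 1.517e-04 m²
R₍0₎ = ρL/A = (2.64×10^-8)(4.15)/(1.517e-04) = 7.220×10^-4 Ω
R₍156₎ = R₍0₎(1 + αΔT) = 7.220×10^-4 × (1 + 0.0038×156) = 0.00115 Ω
V = IR = 126 × 0.00115 = 0.145 V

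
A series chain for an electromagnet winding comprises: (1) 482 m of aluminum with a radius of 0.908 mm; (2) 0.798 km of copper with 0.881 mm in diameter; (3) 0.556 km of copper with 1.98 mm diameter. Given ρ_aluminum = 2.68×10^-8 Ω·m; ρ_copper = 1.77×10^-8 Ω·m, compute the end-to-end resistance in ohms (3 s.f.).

Seg 1: A = πr² = π(9.0800e-04 m)² = 2.590e-06 m²
R_1 = (2.68×10^-8)(482)/(2.590e-06) = 4.987 Ω
Seg 2: A = π(d/2)² = π(4.4050e-04 m)² = 6.096e-07 m²
R_2 = (1.77×10^-8)(798)/(6.096e-07) = 23.17 Ω
Seg 3: A = π(d/2)² = π(9.9000e-04 m)² = 3.079e-06 m²
R_3 = (1.77×10^-8)(556)/(3.079e-06) = 3.196 Ω
R_total = R_1 + R_2 + R_3 = 31.4 Ω

31.4 Ω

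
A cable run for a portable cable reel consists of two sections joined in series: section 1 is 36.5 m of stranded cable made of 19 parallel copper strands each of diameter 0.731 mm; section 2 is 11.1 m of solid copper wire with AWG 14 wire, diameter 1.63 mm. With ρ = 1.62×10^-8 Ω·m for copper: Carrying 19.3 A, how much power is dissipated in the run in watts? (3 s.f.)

Section 1: A_strand = π(3.6550e-04)² = 4.197e-07 m²; R₁ = ρL/(N·A_s) = (1.62×10^-8)(36.5)/(19×4.197e-07) = 0.07415 Ω
Section 2: A = π(1.63/2 mm)² = π(8.1500e-04 m)² = 2.087e-06 m²
R₂ = (1.62×10^-8)(11.1)/(2.087e-06) = 0.08617 Ω
R = R₁ + R₂ = 0.1603 Ω
P = I²R = (19.3)² × 0.1603 = 59.7 W

59.7 W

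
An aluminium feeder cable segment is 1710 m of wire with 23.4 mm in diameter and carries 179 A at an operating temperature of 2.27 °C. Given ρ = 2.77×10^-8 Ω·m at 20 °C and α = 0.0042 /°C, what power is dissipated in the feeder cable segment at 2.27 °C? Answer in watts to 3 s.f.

3270 W

A = π(d/2)² = π(1.1700e-02 m)² = 4.301e-04 m²
R₍20₎ = ρL/A = (2.77×10^-8)(1710)/(4.301e-04) = 0.1101 Ω
R₍2.27₎ = R₍20₎(1 + αΔT) = 0.1101 × (1 + 0.0042×-17.7) = 0.1019 Ω
P = I²R = (179)² × 0.1019 = 3270 W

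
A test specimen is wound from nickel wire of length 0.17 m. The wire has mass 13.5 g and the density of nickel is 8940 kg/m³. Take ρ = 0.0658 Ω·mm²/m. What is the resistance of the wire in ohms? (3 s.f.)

0.00126 Ω

ρ = 0.0658 Ω·mm²/m = 6.58×10^-8 Ω·m
A = m/(density·L) = 0.0135/(8940×0.17) = 8.8827e-06 m²
R = ρL/A = (6.58×10^-8)(0.17)/(8.8827e-06) = 0.00126 Ω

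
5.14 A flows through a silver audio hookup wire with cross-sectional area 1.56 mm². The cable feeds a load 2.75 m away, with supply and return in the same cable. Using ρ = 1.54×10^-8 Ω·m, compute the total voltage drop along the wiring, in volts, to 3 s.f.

A = 1.56 mm² = 1.560e-06 m²
Total conductor length (both ways) L = 2 × 2.75 = 5.5 m
R = ρL/A = (1.54×10^-8)(5.5)/(1.560e-06) = 0.05429 Ω
V = IR = 5.14 × 0.05429 = 0.279 V

0.279 V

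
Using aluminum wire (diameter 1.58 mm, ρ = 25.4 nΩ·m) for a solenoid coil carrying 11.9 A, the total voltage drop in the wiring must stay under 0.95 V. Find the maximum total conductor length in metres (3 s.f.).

6.16 m

ρ = 25.4 nΩ·m = 2.54×10^-8 Ω·m
A = π(d/2)² = π(7.9000e-04 m)² = 1.961e-06 m²
L_max = V_max·A/(1·ρI) = (0.95)(1.961e-06)/(2.54×10^-8×11.9) = 6.16 m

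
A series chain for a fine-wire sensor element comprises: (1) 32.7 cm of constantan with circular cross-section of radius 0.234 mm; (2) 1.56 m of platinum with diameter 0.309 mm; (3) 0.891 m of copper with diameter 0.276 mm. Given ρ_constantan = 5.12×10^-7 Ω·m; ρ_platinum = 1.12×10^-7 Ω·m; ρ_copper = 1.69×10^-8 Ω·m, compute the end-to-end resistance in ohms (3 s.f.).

3.55 Ω

Seg 1: A = πr² = π(2.3400e-04 m)² = 1.720e-07 m²
R_1 = (5.12×10^-7)(0.327)/(1.720e-07) = 0.9733 Ω
Seg 2: A = π(d/2)² = π(1.5450e-04 m)² = 7.499e-08 m²
R_2 = (1.12×10^-7)(1.56)/(7.499e-08) = 2.33 Ω
Seg 3: A = π(d/2)² = π(1.3800e-04 m)² = 5.983e-08 m²
R_3 = (1.69×10^-8)(0.891)/(5.983e-08) = 0.2517 Ω
R_total = R_1 + R_2 + R_3 = 3.55 Ω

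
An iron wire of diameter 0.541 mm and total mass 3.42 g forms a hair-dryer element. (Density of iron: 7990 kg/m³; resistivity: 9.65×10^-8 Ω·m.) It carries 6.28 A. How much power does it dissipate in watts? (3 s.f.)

30.8 W

A = π(d/2)² = π(2.7050e-04 m)² = 2.2987e-07 m²
L = m/(density·A) = 0.00342/(7990×2.2987e-07) = 1.862 m
R = ρL/A = (9.65×10^-8)(1.862)/(2.2987e-07) = 0.7817 Ω
P = I²R = (6.28)² × 0.7817 = 30.8 W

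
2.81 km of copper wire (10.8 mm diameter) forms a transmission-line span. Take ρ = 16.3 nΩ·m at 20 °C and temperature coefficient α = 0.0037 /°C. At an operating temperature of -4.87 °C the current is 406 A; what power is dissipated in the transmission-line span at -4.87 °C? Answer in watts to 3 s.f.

74800 W

ρ = 16.3 nΩ·m = 1.63×10^-8 Ω·m
A = π(d/2)² = π(5.4000e-03 m)² = 9.161e-05 m²
R₍20₎ = ρL/A = (1.63×10^-8)(2810)/(9.161e-05) = 0.5 Ω
R₍-4.87₎ = R₍20₎(1 + αΔT) = 0.5 × (1 + 0.0037×-24.9) = 0.454 Ω
P = I²R = (406)² × 0.454 = 74800 W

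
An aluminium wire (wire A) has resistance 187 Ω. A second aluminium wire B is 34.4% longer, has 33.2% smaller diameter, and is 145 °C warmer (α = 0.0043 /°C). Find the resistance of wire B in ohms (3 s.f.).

R ∝ ρL/d² with ρ ∝ (1+αΔT), so R_B/R_A = (1 + 34.4/100) × (1 − 33.2/100)⁻² × (1 + 0.0043×145)
= 1.344 × 2.241 × 1.623 = 4.89
R_B = 4.89 × 187 = 914 Ω

914 Ω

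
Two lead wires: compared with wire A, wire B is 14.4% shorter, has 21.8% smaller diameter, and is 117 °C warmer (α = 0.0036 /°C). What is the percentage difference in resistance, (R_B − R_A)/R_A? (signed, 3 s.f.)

98.9%

R ∝ ρL/d² with ρ ∝ (1+αΔT), so R_B/R_A = (1 − 14.4/100) × (1 − 21.8/100)⁻² × (1 + 0.0036×117)
= 0.856 × 1.635 × 1.421 = 1.989
(R_B − R_A)/R_A = 1.989 − 1 = 98.9%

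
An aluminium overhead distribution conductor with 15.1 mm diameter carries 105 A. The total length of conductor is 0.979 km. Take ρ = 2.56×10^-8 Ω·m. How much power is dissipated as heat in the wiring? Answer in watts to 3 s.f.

1540 W

A = π(d/2)² = π(7.5500e-03 m)² = 1.791e-04 m²
R = ρL/A = (2.56×10^-8)(979)/(1.791e-04) = 0.14 Ω
P = I²R = (105)² × 0.14 = 1540 W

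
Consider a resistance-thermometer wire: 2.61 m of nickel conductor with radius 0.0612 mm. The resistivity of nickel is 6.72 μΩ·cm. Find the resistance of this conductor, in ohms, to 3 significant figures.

14.9 Ω

ρ = 6.72 μΩ·cm = 6.72×10^-8 Ω·m
A = πr² = π(6.1200e-05 m)² = 1.177e-08 m²
R = ρL/A = (6.72×10^-8)(2.61 m)/(1.177e-08 m²) = 14.9 Ω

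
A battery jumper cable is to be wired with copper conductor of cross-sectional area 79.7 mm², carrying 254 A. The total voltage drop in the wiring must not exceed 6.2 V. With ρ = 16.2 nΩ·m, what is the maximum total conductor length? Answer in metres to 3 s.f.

120 m

ρ = 16.2 nΩ·m = 1.62×10^-8 Ω·m
A = 79.7 mm² = 7.970e-05 m²
L_max = V_max·A/(1·ρI) = (6.2)(7.970e-05)/(1.62×10^-8×254) = 120 m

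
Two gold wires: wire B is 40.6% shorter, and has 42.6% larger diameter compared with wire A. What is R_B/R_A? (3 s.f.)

0.292

R ∝ L/d², so R_B/R_A = (1 − 40.6/100) × (1 + 42.6/100)⁻²
= 0.594 × 0.4918 = 0.292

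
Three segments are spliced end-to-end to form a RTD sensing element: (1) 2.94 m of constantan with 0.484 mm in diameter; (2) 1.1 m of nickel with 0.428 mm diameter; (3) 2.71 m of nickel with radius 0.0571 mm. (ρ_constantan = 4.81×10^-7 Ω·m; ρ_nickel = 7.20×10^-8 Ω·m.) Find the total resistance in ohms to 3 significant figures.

Seg 1: A = π(d/2)² = π(2.4200e-04 m)² = 1.840e-07 m²
R_1 = (4.81×10^-7)(2.94)/(1.840e-07) = 7.686 Ω
Seg 2: A = π(d/2)² = π(2.1400e-04 m)² = 1.439e-07 m²
R_2 = (7.20×10^-8)(1.1)/(1.439e-07) = 0.5505 Ω
Seg 3: A = πr² = π(5.7100e-05 m)² = 1.024e-08 m²
R_3 = (7.20×10^-8)(2.71)/(1.024e-08) = 19.05 Ω
R_total = R_1 + R_2 + R_3 = 27.3 Ω

27.3 Ω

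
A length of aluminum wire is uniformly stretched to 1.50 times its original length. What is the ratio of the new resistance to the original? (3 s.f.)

Volume constant ⇒ A' = A/k with k = 1.5. R' = ρ(kL)/(A/k) = k²R.
Factor = 2.25

2.25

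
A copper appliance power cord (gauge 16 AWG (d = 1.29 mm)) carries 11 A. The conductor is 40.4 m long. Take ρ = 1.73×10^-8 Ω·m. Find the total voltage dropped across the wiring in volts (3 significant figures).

5.88 V

A = π(1.29/2 mm)² = π(6.4500e-04 m)² = 1.307e-06 m²
R = ρL/A = (1.73×10^-8)(40.4)/(1.307e-06) = 0.5348 Ω
V = IR = 11 × 0.5348 = 5.88 V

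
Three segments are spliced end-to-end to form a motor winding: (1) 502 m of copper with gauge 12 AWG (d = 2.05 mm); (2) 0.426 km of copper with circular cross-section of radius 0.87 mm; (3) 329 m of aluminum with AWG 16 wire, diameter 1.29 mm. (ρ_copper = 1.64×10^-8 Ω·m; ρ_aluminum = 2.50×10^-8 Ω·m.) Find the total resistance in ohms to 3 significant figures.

Seg 1: A = π(2.05/2 mm)² = π(1.0250e-03 m)² = 3.301e-06 m²
R_1 = (1.64×10^-8)(502)/(3.301e-06) = 2.494 Ω
Seg 2: A = πr² = π(8.7000e-04 m)² = 2.378e-06 m²
R_2 = (1.64×10^-8)(426)/(2.378e-06) = 2.938 Ω
Seg 3: A = π(1.29/2 mm)² = π(6.4500e-04 m)² = 1.307e-06 m²
R_3 = (2.50×10^-8)(329)/(1.307e-06) = 6.293 Ω
R_total = R_1 + R_2 + R_3 = 11.7 Ω

11.7 Ω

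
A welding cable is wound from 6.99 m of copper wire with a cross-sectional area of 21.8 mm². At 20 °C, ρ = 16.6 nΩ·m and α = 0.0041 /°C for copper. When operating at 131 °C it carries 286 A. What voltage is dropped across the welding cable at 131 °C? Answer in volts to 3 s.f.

ρ = 16.6 nΩ·m = 1.66×10^-8 Ω·m
A = 21.8 mm² = 2.180e-05 m²
R₍20₎ = ρL/A = (1.66×10^-8)(6.99)/(2.180e-05) = 0.005323 Ω
R₍131₎ = R₍20₎(1 + αΔT) = 0.005323 × (1 + 0.0041×111) = 0.007745 Ω
V = IR = 286 × 0.007745 = 2.22 V

2.22 V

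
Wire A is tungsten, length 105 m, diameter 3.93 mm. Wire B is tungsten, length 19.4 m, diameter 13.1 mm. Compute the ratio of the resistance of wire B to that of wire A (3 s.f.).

R ∝ ρL/d², so R_B/R_A = (L_B/L_A) × (d_A/d_B)²
= (19.4/105) × (3.93/13.1)² = 0.0166

0.0166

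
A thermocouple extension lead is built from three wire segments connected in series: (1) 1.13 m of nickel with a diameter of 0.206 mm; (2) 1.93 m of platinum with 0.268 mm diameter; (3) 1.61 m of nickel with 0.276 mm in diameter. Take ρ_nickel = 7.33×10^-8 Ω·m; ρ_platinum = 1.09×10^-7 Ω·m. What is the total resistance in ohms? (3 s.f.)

Seg 1: A = π(d/2)² = π(1.0300e-04 m)² = 3.333e-08 m²
R_1 = (7.33×10^-8)(1.13)/(3.333e-08) = 2.485 Ω
Seg 2: A = π(d/2)² = π(1.3400e-04 m)² = 5.641e-08 m²
R_2 = (1.09×10^-7)(1.93)/(5.641e-08) = 3.729 Ω
Seg 3: A = π(d/2)² = π(1.3800e-04 m)² = 5.983e-08 m²
R_3 = (7.33×10^-8)(1.61)/(5.983e-08) = 1.973 Ω
R_total = R_1 + R_2 + R_3 = 8.19 Ω

8.19 Ω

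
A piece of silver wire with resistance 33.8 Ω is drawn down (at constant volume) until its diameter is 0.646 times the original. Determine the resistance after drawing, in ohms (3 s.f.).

Volume constant ⇒ L' = L/r² with r = 0.646. R' = ρL'/A' = ρ(L/r²)/(πr²d₀²/4) = R/r⁴.
R' = 5.742 × 33.8 = 194 Ω

194 Ω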